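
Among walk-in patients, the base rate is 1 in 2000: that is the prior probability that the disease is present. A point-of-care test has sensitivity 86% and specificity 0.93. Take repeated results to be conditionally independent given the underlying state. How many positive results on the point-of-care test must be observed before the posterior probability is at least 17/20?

Prior odds = 0.0005/0.9995 = 1/1999.
False-positive rate = 1 − 0.93 = 0.07; likelihood ratio of a positive = 0.86/0.07 = 86/7.
Target odds: 0.85 ÷ 0.15 = 17/3.
Require (86/7)ⁿ ≥ 17/3 ÷ (1/1999) = 33983/3.
(86/7)³ = 636056/343 falls short of 33983/3 but (86/7)⁴ = 54700816/2401 reaches it, so n = 4.

4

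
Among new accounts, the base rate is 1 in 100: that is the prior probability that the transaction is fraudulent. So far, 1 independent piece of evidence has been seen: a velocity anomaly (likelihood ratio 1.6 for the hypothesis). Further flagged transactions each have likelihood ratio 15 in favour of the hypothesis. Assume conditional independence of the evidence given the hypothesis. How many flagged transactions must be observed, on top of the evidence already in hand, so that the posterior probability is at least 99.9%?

Prior odds = 0.01/0.99 = 1/99.
Bayes factor of the evidence already in hand = 1.6.
Odds after that evidence = (1/99) × 1.6 = 8/495.
Target odds = 0.999/0.001 = 999.
Need 15ⁿ ≥ 999 ÷ (8/495) = 61813.125.
15⁴ = 50625 falls short of 61813.125 but 15⁵ = 759375 reaches it, so n = 5.

5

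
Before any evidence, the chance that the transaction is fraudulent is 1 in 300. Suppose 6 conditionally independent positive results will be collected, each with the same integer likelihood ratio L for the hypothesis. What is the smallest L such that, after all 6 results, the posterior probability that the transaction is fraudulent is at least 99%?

6

Prior odds = (1/300)/(299/300) = 1/299.
Target odds = 0.99/0.01 = 99.
Need L⁶ ≥ 99 ÷ (1/299) = 29601.
5⁶ = 15625 < 29601 ≤ 46656 = 6⁶, so L = 6.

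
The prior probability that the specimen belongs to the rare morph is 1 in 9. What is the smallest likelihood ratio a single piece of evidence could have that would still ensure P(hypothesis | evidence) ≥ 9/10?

Prior odds = (1/9)/(8/9) = 0.125.
Target odds = 0.9/0.1 = 9.
Required Bayes factor = 9 ÷ 0.125 = 72.

72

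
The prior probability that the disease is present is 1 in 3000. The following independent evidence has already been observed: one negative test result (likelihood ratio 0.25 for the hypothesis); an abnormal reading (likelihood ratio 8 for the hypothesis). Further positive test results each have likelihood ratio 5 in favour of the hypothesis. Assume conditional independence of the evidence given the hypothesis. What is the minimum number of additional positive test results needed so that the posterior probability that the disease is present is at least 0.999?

Prior odds = (1/3000)/(2999/3000) = 1/2999.
Combined Bayes factor of the evidence already in hand = 0.25 × 8 = 2.
Odds after that evidence = (1/2999) × 2 = 2/2999.
Target odds = 0.999/0.001 = 999.
Need 5ⁿ ≥ 999 ÷ (2/2999) = 1498000.5.
5⁸ = 390625 falls short of 1498000.5 but 5⁹ = 1953125 reaches it, so n = 9.

9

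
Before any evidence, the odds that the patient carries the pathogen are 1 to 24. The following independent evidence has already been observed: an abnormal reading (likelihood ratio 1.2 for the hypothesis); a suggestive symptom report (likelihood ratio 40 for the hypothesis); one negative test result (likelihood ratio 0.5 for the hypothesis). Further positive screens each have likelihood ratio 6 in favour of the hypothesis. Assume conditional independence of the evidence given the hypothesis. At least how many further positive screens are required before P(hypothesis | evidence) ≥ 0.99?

Prior odds = 1/24.
Combined Bayes factor of the evidence already in hand = 1.2 × 40 × 0.5 = 24.
Odds after that evidence = (1/24) × 24 = 1.
Target odds = 0.99/0.01 = 99.
Need 6ⁿ ≥ 99 ÷ 1 = 99.
6² = 36 falls short of 99 but 6³ = 216 reaches it, so n = 3.

3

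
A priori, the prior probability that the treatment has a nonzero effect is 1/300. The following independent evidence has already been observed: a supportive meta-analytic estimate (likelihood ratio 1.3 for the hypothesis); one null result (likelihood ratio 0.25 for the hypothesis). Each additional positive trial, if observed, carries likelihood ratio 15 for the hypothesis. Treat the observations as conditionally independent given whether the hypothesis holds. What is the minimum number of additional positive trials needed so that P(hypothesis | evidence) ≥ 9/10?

Prior odds = (1/300)/(299/300) = 1/299.
Combined Bayes factor of the evidence already in hand = 1.3 × 0.25 = 0.325.
Odds after that evidence = (1/299) × 0.325 = 1/920.
Target odds = 0.9/0.1 = 9.
Need 15ⁿ ≥ 9 ÷ (1/920) = 8280.
15³ = 3375 falls short of 8280 but 15⁴ = 50625 reaches it, so n = 4.

4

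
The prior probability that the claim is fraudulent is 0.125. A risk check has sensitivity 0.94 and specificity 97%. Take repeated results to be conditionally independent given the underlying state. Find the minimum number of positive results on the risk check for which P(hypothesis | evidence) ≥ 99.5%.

3

Prior odds: 0.125 ÷ 0.875 = 1/7.
False-positive rate = 1 − 0.97 = 0.03; likelihood ratio of a positive = 0.94/0.03 = 94/3.
Target odds: 0.995 ÷ 0.005 = 199.
Need (1/7) × (94/3)ⁿ ≥ 199, i.e. (94/3)ⁿ ≥ 1393.
(94/3)² = 8836/9 falls short of 1393 but (94/3)³ = 830584/27 reaches it, so n = 3.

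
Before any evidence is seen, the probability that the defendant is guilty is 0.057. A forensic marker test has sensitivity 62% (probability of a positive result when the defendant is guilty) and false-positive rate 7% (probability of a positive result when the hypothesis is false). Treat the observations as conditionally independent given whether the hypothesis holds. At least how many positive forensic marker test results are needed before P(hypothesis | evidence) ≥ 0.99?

4

Prior odds = 0.057/0.943 = 57/943.
Likelihood ratio of a positive result = 0.62/0.07 = 62/7.
Target posterior odds = 0.99/0.01 = 99.
Require (62/7)ⁿ ≥ 99 ÷ (57/943) = 31119/19.
(62/7)³ = 238328/343 falls short of 31119/19 but (62/7)⁴ = 14776336/2401 reaches it, so n = 4.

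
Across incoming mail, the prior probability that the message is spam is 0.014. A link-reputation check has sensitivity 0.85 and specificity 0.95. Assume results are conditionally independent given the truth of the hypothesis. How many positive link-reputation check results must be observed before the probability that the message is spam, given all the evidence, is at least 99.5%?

Prior odds = 0.014/0.986 = 7/493.
False-positive rate = 1 − 0.95 = 0.05; likelihood ratio of a positive = 0.85/0.05 = 17.
Target posterior odds = 0.995/0.005 = 199.
Need (7/493) × 17ⁿ ≥ 199, i.e. 17ⁿ ≥ 98107/7.
17³ = 4913 falls short of 98107/7 but 17⁴ = 83521 reaches it, so n = 4.

4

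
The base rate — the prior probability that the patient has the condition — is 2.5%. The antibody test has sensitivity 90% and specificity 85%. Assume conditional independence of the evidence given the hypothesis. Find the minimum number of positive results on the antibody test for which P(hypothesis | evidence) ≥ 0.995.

Prior odds: 0.025 ÷ 0.975 = 1/39.
False-positive rate = 1 − 0.85 = 0.15; likelihood ratio of a positive = 0.9/0.15 = 6.
Target odds: 0.995 ÷ 0.005 = 199.
Require 6ⁿ ≥ 199 ÷ (1/39) = 7761.
6⁴ = 1296 falls short of 7761 but 6⁵ = 7776 reaches it, so n = 5.

5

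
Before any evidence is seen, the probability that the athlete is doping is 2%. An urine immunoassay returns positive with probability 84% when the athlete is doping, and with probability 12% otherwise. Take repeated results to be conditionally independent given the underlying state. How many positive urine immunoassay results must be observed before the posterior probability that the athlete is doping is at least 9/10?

4

Prior odds: 0.02 ÷ 0.98 = 1/49.
Likelihood ratio of a positive result = 0.84/0.12 = 7.
Target posterior odds = 0.9/0.1 = 9.
Require 7ⁿ ≥ 9 ÷ (1/49) = 441.
7³ = 343 falls short of 441 but 7⁴ = 2401 reaches it, so n = 4.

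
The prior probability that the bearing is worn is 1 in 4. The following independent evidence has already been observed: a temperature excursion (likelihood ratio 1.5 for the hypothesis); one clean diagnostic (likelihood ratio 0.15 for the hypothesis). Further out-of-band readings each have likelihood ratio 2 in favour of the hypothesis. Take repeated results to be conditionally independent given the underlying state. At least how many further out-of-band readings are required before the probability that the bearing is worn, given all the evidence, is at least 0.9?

7

Prior odds = 0.25/0.75 = 1/3.
Combined Bayes factor of the evidence already in hand = 1.5 × 0.15 = 0.225.
Odds after that evidence = (1/3) × 0.225 = 0.075.
Target odds = 0.9/0.1 = 9.
Need 2ⁿ ≥ 9 ÷ 0.075 = 120.
2⁶ = 64 falls short of 120 but 2⁷ = 128 reaches it, so n = 7.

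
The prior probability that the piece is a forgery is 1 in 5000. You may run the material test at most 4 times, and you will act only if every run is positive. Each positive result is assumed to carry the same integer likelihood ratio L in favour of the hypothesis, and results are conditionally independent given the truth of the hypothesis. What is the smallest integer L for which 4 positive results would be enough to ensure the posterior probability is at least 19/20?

18

Prior odds = 0.0002/0.9998 = 1/4999.
Target odds = 0.95/0.05 = 19.
Need L⁴ ≥ 19 ÷ (1/4999) = 94981.
17⁴ = 83521 < 94981 ≤ 104976 = 18⁴, so L = 18.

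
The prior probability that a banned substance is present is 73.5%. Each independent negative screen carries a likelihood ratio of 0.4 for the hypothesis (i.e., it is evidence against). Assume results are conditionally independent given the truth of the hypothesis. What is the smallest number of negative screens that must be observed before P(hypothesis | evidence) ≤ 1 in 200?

Prior odds: 0.735 ÷ 0.265 = 147/53.
Likelihood ratio per negative screen = 0.4.
Target odds: 0.005 ÷ 0.995 = 1/199.
Require 0.4ⁿ ≤ 1/199 ÷ (147/53) = 53/29253.
0.4⁶ = 64/15625 is still above 53/29253 but 0.4⁷ = 128/78125 is at or below it, so n = 7.

7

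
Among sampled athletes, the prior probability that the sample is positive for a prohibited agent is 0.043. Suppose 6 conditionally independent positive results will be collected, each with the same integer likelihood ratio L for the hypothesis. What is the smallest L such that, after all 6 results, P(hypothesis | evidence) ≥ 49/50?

4

Prior odds = 0.043/0.957 = 43/957.
Target odds = 0.98/0.02 = 49.
Need L⁶ ≥ 49 ÷ (43/957) = 46893/43.
3⁶ = 729 < 46893/43 ≤ 4096 = 4⁶, so L = 4.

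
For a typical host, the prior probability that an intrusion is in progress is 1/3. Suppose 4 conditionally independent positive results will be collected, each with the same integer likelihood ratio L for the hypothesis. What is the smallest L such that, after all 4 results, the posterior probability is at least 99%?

Prior odds = (1/3)/(2/3) = 0.5.
Target odds = 0.99/0.01 = 99.
Need L⁴ ≥ 99 ÷ 0.5 = 198.
3⁴ = 81 < 198 ≤ 256 = 4⁴, so L = 4.

4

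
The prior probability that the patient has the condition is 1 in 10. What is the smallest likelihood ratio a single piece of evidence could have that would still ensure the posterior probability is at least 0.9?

81

Prior odds = 0.1/0.9 = 1/9.
Target odds = 0.9/0.1 = 9.
Required Bayes factor = 9 ÷ (1/9) = 81.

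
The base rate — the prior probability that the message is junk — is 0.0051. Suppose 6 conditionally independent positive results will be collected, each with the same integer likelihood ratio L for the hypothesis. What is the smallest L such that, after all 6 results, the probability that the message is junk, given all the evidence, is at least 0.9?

Prior odds = 0.0051/0.9949 = 51/9949.
Target odds = 0.9/0.1 = 9.
Need L⁶ ≥ 9 ÷ (51/9949) = 29847/17.
3⁶ = 729 < 29847/17 ≤ 4096 = 4⁶, so L = 4.

4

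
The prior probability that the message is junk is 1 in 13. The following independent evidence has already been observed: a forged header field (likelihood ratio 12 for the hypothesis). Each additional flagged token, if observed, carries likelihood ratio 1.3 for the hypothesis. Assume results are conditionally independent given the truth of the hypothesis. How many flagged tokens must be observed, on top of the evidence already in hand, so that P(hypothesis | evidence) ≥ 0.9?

Prior odds = (1/13)/(12/13) = 1/12.
Bayes factor of the evidence already in hand = 12.
Odds after that evidence = (1/12) × 12 = 1.
Target odds = 0.9/0.1 = 9.
Need 1.3ⁿ ≥ 9 ÷ 1 = 9.
1.3⁸ = 815730721/100000000 falls short of 9 but 1.3⁹ ≈10.6045 reaches it, so n = 9.

9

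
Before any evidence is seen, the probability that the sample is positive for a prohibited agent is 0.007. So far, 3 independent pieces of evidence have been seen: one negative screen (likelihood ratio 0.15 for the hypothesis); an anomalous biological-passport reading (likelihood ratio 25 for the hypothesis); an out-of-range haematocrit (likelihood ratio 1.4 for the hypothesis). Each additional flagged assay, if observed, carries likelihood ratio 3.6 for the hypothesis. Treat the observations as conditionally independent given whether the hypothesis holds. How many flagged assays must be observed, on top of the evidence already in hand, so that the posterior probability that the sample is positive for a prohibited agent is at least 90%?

Prior odds = 0.007/0.993 = 7/993.
Combined Bayes factor of the evidence already in hand = 0.15 × 25 × 1.4 = 5.25.
Odds after that evidence = (7/993) × 5.25 = 49/1324.
Target odds = 0.9/0.1 = 9.
Need 3.6ⁿ ≥ 9 ÷ (49/1324) = 11916/49.
3.6⁴ = 167.9616 falls short of 11916/49 but 3.6⁵ = 604.66176 reaches it, so n = 5.

5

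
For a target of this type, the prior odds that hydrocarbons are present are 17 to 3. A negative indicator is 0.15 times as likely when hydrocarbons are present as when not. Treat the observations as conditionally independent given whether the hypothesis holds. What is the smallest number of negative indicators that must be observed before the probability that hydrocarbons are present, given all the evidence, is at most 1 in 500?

Prior odds = 17/3.
Likelihood ratio per negative indicator = 0.15.
Target posterior odds = 0.002/0.998 = 1/499.
Need (17/3) × 0.15ⁿ ≤ 1/499, i.e. 0.15ⁿ ≤ 3/8483.
0.15⁴ = 81/160000 is still above 3/8483 but 0.15⁵ = 243/3200000 is at or below it, so n = 5.

5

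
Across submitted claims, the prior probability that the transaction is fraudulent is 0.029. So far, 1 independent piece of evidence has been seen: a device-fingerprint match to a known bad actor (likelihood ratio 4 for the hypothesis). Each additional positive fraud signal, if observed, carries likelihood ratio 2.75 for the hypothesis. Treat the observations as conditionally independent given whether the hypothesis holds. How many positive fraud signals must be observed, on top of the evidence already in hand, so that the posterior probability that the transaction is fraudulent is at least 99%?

7

Prior odds = 0.029/0.971 = 29/971.
Bayes factor of the evidence already in hand = 4.
Odds after that evidence = (29/971) × 4 = 116/971.
Target odds = 0.99/0.01 = 99.
Need 2.75ⁿ ≥ 99 ÷ (116/971) = 96129/116.
2.75⁶ = 1771561/4096 falls short of 96129/116 but 2.75⁷ = 19487171/16384 reaches it, so n = 7.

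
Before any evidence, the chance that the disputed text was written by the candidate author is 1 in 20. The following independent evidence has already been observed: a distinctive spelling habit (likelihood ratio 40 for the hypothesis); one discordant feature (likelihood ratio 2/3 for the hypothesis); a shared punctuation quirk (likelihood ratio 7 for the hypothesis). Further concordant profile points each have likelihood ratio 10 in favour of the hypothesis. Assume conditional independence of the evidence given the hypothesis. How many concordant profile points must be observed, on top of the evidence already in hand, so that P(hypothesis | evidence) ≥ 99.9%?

Prior odds = 0.05/0.95 = 1/19.
Combined Bayes factor of the evidence already in hand = 40 × (2/3) × 7 = 560/3.
Odds after that evidence = (1/19) × 560/3 = 560/57.
Target odds = 0.999/0.001 = 999.
Need 10ⁿ ≥ 999 ÷ (560/57) = 56943/560.
10² = 100 falls short of 56943/560 but 10³ = 1000 reaches it, so n = 3.

3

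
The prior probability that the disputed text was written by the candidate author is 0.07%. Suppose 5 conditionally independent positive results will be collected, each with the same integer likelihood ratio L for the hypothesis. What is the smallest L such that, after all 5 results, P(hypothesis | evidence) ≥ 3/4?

Prior odds = 0.0007/0.9993 = 7/9993.
Target odds = 0.75/0.25 = 3.
Need L⁵ ≥ 3 ÷ (7/9993) = 29979/7.
5⁵ = 3125 < 29979/7 ≤ 7776 = 6⁵, so L = 6.

6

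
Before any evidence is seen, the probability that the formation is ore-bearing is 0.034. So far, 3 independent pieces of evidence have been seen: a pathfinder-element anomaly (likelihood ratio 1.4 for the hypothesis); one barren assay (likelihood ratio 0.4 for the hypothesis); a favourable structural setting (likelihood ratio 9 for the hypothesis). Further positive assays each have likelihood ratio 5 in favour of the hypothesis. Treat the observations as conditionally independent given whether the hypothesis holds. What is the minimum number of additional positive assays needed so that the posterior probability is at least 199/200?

5

Prior odds = 0.034/0.966 = 17/483.
Combined Bayes factor of the evidence already in hand = 1.4 × 0.4 × 9 = 5.04.
Odds after that evidence = (17/483) × 5.04 = 102/575.
Target odds = 0.995/0.005 = 199.
Need 5ⁿ ≥ 199 ÷ (102/575) = 114425/102.
5⁴ = 625 falls short of 114425/102 but 5⁵ = 3125 reaches it, so n = 5.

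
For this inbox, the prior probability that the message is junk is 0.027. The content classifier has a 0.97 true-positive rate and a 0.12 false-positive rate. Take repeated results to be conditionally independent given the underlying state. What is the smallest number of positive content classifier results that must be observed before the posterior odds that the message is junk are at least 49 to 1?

Prior odds: 0.027 ÷ 0.973 = 27/973.
Likelihood ratio of a positive result = 0.97/0.12 = 97/12.
Target odds = 49.
Require (97/12)ⁿ ≥ 49 ÷ (27/973) = 47677/27.
(97/12)³ = 912673/1728 falls short of 47677/27 but (97/12)⁴ = 88529281/20736 reaches it, so n = 4.

4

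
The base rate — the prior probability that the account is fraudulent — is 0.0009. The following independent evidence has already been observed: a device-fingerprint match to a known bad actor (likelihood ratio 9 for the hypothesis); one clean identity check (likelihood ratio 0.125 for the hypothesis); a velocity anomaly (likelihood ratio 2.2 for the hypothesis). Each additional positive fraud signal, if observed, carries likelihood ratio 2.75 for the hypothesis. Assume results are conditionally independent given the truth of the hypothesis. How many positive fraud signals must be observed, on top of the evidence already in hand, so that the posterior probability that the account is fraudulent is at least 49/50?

10

Prior odds = 0.0009/0.9991 = 9/9991.
Combined Bayes factor of the evidence already in hand = 9 × 0.125 × 2.2 = 2.475.
Odds after that evidence = (9/9991) × 2.475 = 891/399640.
Target odds = 0.98/0.02 = 49.
Need 2.75ⁿ ≥ 49 ÷ (891/399640) = 19582360/891.
2.75⁹ ≈8994.86 falls short of 19582360/891 but 2.75¹⁰ ≈24735.9 reaches it, so n = 10.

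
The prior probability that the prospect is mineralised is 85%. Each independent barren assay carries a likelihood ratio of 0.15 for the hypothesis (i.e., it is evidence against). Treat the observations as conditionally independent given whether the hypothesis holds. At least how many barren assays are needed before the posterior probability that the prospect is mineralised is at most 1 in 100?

4

Prior odds: 0.85 ÷ 0.15 = 17/3.
Likelihood ratio per barren assay = 0.15.
Target posterior odds = 0.01/0.99 = 1/99.
Require 0.15ⁿ ≤ 1/99 ÷ (17/3) = 1/561.
0.15³ = 0.003375 is still above 1/561 but 0.15⁴ = 81/160000 is at or below it, so n = 4.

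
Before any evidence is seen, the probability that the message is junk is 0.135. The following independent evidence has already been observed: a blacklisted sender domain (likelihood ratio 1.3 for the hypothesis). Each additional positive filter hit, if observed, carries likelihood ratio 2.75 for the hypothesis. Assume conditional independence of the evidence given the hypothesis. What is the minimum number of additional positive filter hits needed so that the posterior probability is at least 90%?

Prior odds = 0.135/0.865 = 27/173.
Bayes factor of the evidence already in hand = 1.3.
Odds after that evidence = (27/173) × 1.3 = 351/1730.
Target odds = 0.9/0.1 = 9.
Need 2.75ⁿ ≥ 9 ÷ (351/1730) = 1730/39.
2.75³ = 20.796875 falls short of 1730/39 but 2.75⁴ = 57.19140625 reaches it, so n = 4.

4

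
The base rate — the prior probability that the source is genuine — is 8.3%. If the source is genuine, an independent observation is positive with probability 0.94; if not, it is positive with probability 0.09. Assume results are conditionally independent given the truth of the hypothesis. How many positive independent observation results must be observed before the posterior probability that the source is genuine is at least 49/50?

3

Prior odds = 0.083/0.917 = 83/917.
Likelihood ratio of a positive = 0.94/0.09 = 94/9.
Target odds: 0.98 ÷ 0.02 = 49.
Require (94/9)ⁿ ≥ 49 ÷ (83/917) = 44933/83.
(94/9)² = 8836/81 falls short of 44933/83 but (94/9)³ = 830584/729 reaches it, so n = 3.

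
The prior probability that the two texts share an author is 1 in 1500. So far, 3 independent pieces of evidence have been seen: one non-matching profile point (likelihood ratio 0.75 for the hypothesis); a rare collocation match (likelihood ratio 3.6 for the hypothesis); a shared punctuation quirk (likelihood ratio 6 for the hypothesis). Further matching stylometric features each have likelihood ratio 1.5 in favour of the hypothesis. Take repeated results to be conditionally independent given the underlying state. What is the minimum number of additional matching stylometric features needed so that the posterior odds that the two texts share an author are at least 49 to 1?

Prior odds = (1/1500)/(1499/1500) = 1/1499.
Combined Bayes factor of the evidence already in hand = 0.75 × 3.6 × 6 = 16.2.
Odds after that evidence = (1/1499) × 16.2 = 81/7495.
Target odds = 49.
Need 1.5ⁿ ≥ 49 ÷ (81/7495) = 367255/81.
1.5²⁰ ≈3325.26 falls short of 367255/81 but 1.5²¹ ≈4987.89 reaches it, so n = 21.

21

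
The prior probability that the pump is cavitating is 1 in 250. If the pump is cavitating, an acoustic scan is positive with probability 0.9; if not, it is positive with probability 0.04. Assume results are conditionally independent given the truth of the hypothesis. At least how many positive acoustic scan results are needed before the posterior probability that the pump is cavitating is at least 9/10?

3

Prior odds = 0.004/0.996 = 1/249.
Likelihood ratio of a positive = 0.9/0.04 = 22.5.
Target posterior odds = 0.9/0.1 = 9.
Require 22.5ⁿ ≥ 9 ÷ (1/249) = 2241.
22.5² = 506.25 falls short of 2241 but 22.5³ = 11390.625 reaches it, so n = 3.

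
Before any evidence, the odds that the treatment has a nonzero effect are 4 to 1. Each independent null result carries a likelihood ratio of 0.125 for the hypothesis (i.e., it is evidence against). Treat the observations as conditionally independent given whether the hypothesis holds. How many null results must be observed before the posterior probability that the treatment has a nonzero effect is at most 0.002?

4

Prior odds = 4.
Likelihood ratio per null result = 0.125.
Target posterior odds = 0.002/0.998 = 1/499.
Need 4 × 0.125ⁿ ≤ 1/499, i.e. 0.125ⁿ ≤ 1/1996.
0.125³ = 0.001953125 is still above 1/1996 but 0.125⁴ = 1/4096 is at or below it, so n = 4.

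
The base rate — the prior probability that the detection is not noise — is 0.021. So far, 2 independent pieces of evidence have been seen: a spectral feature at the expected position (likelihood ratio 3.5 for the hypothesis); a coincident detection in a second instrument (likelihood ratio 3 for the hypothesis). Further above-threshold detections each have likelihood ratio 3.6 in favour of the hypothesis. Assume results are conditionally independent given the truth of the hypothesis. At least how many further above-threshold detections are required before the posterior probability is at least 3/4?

Prior odds = 0.021/0.979 = 21/979.
Combined Bayes factor of the evidence already in hand = 3.5 × 3 = 10.5.
Odds after that evidence = (21/979) × 10.5 = 441/1958.
Target odds = 0.75/0.25 = 3.
Need 3.6ⁿ ≥ 3 ÷ (441/1958) = 1958/147.
3.6² = 12.96 falls short of 1958/147 but 3.6³ = 46.656 reaches it, so n = 3.

3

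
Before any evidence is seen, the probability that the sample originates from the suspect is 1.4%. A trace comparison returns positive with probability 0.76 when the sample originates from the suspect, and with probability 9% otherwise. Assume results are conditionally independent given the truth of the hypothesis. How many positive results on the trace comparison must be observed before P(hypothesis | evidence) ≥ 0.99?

Prior odds: 0.014 ÷ 0.986 = 7/493.
Likelihood ratio of a positive result = 0.76/0.09 = 76/9.
Target posterior odds = 0.99/0.01 = 99.
Need (7/493) × (76/9)ⁿ ≥ 99, i.e. (76/9)ⁿ ≥ 48807/7.
(76/9)⁴ = 33362176/6561 falls short of 48807/7 but (76/9)⁵ ≈42939.3 reaches it, so n = 5.

5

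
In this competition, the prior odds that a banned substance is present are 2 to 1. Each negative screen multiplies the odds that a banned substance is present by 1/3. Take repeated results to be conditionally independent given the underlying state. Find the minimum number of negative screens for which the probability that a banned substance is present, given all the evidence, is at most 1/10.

3

Prior odds = 2.
Likelihood ratio per negative screen = 1/3.
Target posterior odds = 0.1/0.9 = 1/9.
Need 2 × (1/3)ⁿ ≤ 1/9, i.e. (1/3)ⁿ ≤ 1/18.
(1/3)² = 1/9 is still above 1/18 but (1/3)³ = 1/27 is at or below it, so n = 3.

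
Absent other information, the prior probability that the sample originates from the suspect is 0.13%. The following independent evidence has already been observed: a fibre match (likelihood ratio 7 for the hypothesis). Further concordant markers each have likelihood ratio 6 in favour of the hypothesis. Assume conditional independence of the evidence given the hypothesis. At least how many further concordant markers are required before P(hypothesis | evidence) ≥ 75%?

4

Prior odds = 0.0013/0.9987 = 13/9987.
Bayes factor of the evidence already in hand = 7.
Odds after that evidence = (13/9987) × 7 = 91/9987.
Target odds = 0.75/0.25 = 3.
Need 6ⁿ ≥ 3 ÷ (91/9987) = 29961/91.
6³ = 216 falls short of 29961/91 but 6⁴ = 1296 reaches it, so n = 4.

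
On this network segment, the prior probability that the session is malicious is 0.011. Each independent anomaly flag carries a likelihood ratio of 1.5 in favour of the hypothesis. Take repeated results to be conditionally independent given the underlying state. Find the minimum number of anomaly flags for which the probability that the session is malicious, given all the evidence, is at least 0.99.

23

Prior odds = 0.011/0.989 = 11/989.
Likelihood ratio per anomaly flag = 1.5.
Target odds: 0.99 ÷ 0.01 = 99.
Require 1.5ⁿ ≥ 99 ÷ (11/989) = 8901.
1.5²² ≈7481.83 falls short of 8901 but 1.5²³ ≈11222.7 reaches it, so n = 23.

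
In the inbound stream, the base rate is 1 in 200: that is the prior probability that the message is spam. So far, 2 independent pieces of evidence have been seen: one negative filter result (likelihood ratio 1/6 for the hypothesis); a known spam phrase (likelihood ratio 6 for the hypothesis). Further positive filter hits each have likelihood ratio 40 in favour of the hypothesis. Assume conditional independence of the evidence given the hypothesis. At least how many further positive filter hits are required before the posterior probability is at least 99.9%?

Prior odds = 0.005/0.995 = 1/199.
Combined Bayes factor of the evidence already in hand = (1/6) × 6 = 1.
Odds after that evidence = (1/199) × 1 = 1/199.
Target odds = 0.999/0.001 = 999.
Need 40ⁿ ≥ 999 ÷ (1/199) = 198801.
40³ = 64000 falls short of 198801 but 40⁴ = 2560000 reaches it, so n = 4.

4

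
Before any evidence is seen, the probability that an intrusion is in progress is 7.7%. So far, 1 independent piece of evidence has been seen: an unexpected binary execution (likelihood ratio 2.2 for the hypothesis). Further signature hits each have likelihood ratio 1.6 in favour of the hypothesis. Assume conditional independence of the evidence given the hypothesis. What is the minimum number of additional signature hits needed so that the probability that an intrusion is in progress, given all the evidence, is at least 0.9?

Prior odds = 0.077/0.923 = 77/923.
Bayes factor of the evidence already in hand = 2.2.
Odds after that evidence = (77/923) × 2.2 = 847/4615.
Target odds = 0.9/0.1 = 9.
Need 1.6ⁿ ≥ 9 ÷ (847/4615) = 41535/847.
1.6⁸ = 16777216/390625 falls short of 41535/847 but 1.6⁹ = 134217728/1953125 reaches it, so n = 9.

9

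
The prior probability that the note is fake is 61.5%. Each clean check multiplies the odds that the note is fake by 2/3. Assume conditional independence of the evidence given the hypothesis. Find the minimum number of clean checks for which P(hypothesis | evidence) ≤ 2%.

Prior odds = 0.615/0.385 = 123/77.
Likelihood ratio per clean check = 2/3.
Target odds: 0.02 ÷ 0.98 = 1/49.
Require (2/3)ⁿ ≤ 1/49 ÷ (123/77) = 11/861.
(2/3)¹⁰ = 1024/59049 is still above 11/861 but (2/3)¹¹ = 2048/177147 is at or below it, so n = 11.

11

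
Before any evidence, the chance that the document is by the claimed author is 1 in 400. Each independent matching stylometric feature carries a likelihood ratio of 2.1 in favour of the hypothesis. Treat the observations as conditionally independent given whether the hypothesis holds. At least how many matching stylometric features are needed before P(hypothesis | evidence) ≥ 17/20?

Prior odds = 0.0025/0.9975 = 1/399.
Likelihood ratio per matching stylometric feature = 2.1.
Target odds: 0.85 ÷ 0.15 = 17/3.
Need (1/399) × 2.1ⁿ ≥ 17/3, i.e. 2.1ⁿ ≥ 2261.
2.1¹⁰ ≈1667.99 falls short of 2261 but 2.1¹¹ ≈3502.78 reaches it, so n = 11.

11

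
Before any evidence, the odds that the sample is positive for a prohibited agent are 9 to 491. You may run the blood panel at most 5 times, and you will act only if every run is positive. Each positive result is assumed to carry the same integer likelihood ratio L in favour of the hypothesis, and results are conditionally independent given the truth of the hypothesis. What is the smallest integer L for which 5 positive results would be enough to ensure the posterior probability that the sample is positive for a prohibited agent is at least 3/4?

Prior odds = 9/491.
Target odds = 0.75/0.25 = 3.
Need L⁵ ≥ 3 ÷ (9/491) = 491/3.
2⁵ = 32 < 491/3 ≤ 243 = 3⁵, so L = 3.

3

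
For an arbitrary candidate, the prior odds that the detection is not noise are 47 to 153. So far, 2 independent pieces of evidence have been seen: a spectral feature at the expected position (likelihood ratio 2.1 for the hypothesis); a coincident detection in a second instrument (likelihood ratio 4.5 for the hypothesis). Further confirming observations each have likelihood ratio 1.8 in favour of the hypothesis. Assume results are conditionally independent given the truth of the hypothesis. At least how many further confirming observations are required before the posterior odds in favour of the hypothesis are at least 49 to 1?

Prior odds = 47/153.
Combined Bayes factor of the evidence already in hand = 2.1 × 4.5 = 9.45.
Odds after that evidence = (47/153) × 9.45 = 987/340.
Target odds = 49.
Need 1.8ⁿ ≥ 49 ÷ (987/340) = 2380/141.
1.8⁴ = 10.4976 falls short of 2380/141 but 1.8⁵ = 18.89568 reaches it, so n = 5.

5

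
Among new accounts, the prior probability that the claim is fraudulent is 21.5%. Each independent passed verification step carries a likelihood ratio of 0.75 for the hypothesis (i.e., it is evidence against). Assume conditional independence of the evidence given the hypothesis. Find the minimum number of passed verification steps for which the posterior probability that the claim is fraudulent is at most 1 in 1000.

Prior odds: 0.215 ÷ 0.785 = 43/157.
Likelihood ratio per passed verification step = 0.75.
Target posterior odds = 0.001/0.999 = 1/999.
Need (43/157) × 0.75ⁿ ≤ 1/999, i.e. 0.75ⁿ ≤ 157/42957.
0.75¹⁹ ≈0.00422828 is still above 157/42957 but 0.75²⁰ ≈0.00317121 is at or below it, so n = 20.

20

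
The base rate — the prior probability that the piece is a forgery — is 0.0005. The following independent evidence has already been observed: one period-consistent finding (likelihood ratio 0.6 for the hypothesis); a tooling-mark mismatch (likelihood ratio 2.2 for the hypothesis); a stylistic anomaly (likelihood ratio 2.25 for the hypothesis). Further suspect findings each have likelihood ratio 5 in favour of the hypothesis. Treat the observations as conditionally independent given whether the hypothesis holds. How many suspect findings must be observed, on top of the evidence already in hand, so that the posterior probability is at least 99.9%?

9

Prior odds = 0.0005/0.9995 = 1/1999.
Combined Bayes factor of the evidence already in hand = 0.6 × 2.2 × 2.25 = 2.97.
Odds after that evidence = (1/1999) × 2.97 = 297/199900.
Target odds = 0.999/0.001 = 999.
Need 5ⁿ ≥ 999 ÷ (297/199900) = 7396300/11.
5⁸ = 390625 falls short of 7396300/11 but 5⁹ = 1953125 reaches it, so n = 9.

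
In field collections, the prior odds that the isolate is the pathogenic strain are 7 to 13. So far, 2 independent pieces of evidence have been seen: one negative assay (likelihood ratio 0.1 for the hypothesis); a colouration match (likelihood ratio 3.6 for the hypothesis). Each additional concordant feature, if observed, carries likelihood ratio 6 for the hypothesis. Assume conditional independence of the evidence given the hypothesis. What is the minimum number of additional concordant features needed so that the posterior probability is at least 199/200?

Prior odds = 7/13.
Combined Bayes factor of the evidence already in hand = 0.1 × 3.6 = 0.36.
Odds after that evidence = (7/13) × 0.36 = 63/325.
Target odds = 0.995/0.005 = 199.
Need 6ⁿ ≥ 199 ÷ (63/325) = 64675/63.
6³ = 216 falls short of 64675/63 but 6⁴ = 1296 reaches it, so n = 4.

4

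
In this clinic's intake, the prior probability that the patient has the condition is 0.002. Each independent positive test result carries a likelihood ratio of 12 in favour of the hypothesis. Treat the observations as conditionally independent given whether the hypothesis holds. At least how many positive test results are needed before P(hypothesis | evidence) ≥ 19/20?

4

Prior odds = 0.002/0.998 = 1/499.
Likelihood ratio per positive test result = 12.
Target posterior odds = 0.95/0.05 = 19.
Require 12ⁿ ≥ 19 ÷ (1/499) = 9481.
12³ = 1728 falls short of 9481 but 12⁴ = 20736 reaches it, so n = 4.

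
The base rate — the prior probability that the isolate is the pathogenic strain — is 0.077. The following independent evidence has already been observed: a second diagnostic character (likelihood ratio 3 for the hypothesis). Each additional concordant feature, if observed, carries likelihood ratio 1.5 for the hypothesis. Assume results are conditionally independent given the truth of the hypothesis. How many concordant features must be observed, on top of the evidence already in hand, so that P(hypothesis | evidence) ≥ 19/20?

11

Prior odds = 0.077/0.923 = 77/923.
Bayes factor of the evidence already in hand = 3.
Odds after that evidence = (77/923) × 3 = 231/923.
Target odds = 0.95/0.05 = 19.
Need 1.5ⁿ ≥ 19 ÷ (231/923) = 17537/231.
1.5¹⁰ = 59049/1024 falls short of 17537/231 but 1.5¹¹ = 177147/2048 reaches it, so n = 11.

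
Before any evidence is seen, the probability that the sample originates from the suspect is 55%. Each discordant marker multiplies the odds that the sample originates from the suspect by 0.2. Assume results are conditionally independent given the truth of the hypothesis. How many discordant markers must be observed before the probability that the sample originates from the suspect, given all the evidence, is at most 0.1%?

Prior odds = 0.55/0.45 = 11/9.
Likelihood ratio per discordant marker = 0.2.
Target posterior odds = 0.001/0.999 = 1/999.
Require 0.2ⁿ ≤ 1/999 ÷ (11/9) = 1/1221.
0.2⁴ = 0.0016 is still above 1/1221 but 0.2⁵ = 0.00032 is at or below it, so n = 5.

5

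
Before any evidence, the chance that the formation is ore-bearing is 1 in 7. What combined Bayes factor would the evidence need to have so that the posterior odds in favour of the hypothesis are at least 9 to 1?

Prior odds = (1/7)/(6/7) = 1/6.
Target odds = 9.
Required Bayes factor = 9 ÷ (1/6) = 54.

54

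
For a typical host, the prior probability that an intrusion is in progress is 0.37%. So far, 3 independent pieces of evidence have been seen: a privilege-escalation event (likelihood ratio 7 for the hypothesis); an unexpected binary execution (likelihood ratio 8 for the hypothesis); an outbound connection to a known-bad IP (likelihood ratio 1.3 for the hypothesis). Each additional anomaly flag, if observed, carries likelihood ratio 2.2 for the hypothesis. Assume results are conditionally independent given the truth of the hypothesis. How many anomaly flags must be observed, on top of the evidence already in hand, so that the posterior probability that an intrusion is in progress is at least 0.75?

4

Prior odds = 0.0037/0.9963 = 37/9963.
Combined Bayes factor of the evidence already in hand = 7 × 8 × 1.3 = 72.8.
Odds after that evidence = (37/9963) × 72.8 = 13468/49815.
Target odds = 0.75/0.25 = 3.
Need 2.2ⁿ ≥ 3 ÷ (13468/49815) = 149445/13468.
2.2³ = 10.648 falls short of 149445/13468 but 2.2⁴ = 23.4256 reaches it, so n = 4.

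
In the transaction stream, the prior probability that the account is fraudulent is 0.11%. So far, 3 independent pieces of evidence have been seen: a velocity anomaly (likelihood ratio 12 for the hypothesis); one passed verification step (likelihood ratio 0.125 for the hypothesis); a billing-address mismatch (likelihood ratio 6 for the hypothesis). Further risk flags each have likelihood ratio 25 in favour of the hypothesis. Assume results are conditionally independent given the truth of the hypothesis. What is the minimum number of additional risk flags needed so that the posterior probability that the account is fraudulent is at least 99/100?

Prior odds = 0.0011/0.9989 = 11/9989.
Combined Bayes factor of the evidence already in hand = 12 × 0.125 × 6 = 9.
Odds after that evidence = (11/9989) × 9 = 99/9989.
Target odds = 0.99/0.01 = 99.
Need 25ⁿ ≥ 99 ÷ (99/9989) = 9989.
25² = 625 falls short of 9989 but 25³ = 15625 reaches it, so n = 3.

3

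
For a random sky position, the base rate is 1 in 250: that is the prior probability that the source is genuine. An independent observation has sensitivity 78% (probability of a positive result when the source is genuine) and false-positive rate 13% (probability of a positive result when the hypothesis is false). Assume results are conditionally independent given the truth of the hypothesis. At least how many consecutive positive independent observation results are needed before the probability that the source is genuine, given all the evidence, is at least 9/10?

5

Prior odds: 0.004 ÷ 0.996 = 1/249.
Likelihood ratio of a positive result = 0.78/0.13 = 6.
Target posterior odds = 0.9/0.1 = 9.
Require 6ⁿ ≥ 9 ÷ (1/249) = 2241.
6⁴ = 1296 falls short of 2241 but 6⁵ = 7776 reaches it, so n = 5.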